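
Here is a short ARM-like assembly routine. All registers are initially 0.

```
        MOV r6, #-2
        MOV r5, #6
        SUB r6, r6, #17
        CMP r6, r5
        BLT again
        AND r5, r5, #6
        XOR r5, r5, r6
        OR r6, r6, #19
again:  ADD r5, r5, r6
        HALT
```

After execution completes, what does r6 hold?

MOV r6, #-2 → r6=-2
MOV r5, #6 → r5=6
SUB r6, r6, #17 → r6=(-2)-17=-19
CMP r6, r5  (cmp -19,6)
BLT again: taken
ADD r5, r5, r6 → r5=6+(-19)=-13
halt.

-19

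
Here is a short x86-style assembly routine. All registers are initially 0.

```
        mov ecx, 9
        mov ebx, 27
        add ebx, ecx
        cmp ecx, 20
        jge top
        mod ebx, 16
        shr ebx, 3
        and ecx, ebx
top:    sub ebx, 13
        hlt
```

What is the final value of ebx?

-13

mov ecx, 9 → ecx=9
mov ebx, 27 → ebx=27
add ebx, ecx → ebx=27+9=36
cmp ecx, 20  (cmp 9,20)
jge top: not taken
mod ebx, 16 → ebx=36%16=4
shr ebx, 3 → ebx=4>>3=0
and ecx, ebx → ecx=9&0=0
sub ebx, 13 → ebx=0-13=-13
halt.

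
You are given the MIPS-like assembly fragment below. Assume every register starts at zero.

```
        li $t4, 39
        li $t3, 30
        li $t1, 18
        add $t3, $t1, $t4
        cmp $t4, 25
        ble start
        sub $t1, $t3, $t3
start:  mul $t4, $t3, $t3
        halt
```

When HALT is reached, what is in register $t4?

li $t4, 39 → $t4=39
li $t3, 30 → $t3=30
li $t1, 18 → $t1=18
add $t3, $t1, $t4 → $t3=18+39=57
cmp $t4, 25  (cmp 39,25)
ble start: not taken
sub $t1, $t3, $t3 → $t1=57-57=0
mul $t4, $t3, $t3 → $t4=57*57=3249
halt.

3249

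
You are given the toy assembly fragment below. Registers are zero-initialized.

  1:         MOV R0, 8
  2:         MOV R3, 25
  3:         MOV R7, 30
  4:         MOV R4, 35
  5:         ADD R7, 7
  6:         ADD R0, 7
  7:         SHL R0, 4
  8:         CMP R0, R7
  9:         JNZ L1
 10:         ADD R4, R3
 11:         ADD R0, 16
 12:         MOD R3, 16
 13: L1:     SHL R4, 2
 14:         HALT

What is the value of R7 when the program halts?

R0=8
R3=25
R7=30
R4=35
R7=30+7=37
R0=8+7=15
R0=15<<4=240
CMP R0, R7  (cmp 240,37)
JNZ L1: taken
R4=35<<2=140
halt.

37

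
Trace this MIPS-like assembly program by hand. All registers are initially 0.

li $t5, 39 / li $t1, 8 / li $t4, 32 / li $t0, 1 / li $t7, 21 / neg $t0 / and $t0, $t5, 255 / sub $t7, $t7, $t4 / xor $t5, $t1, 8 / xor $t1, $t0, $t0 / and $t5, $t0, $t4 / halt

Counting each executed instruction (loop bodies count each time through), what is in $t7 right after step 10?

-11

after li $t5, 39: $t5=39
after li $t1, 8: $t1=8
after li $t4, 32: $t4=32
after li $t0, 1: $t0=1
after li $t7, 21: $t7=21
after neg $t0: $t0=-(1)=-1
after and $t0, $t5, 255: $t0=39&255=39
after sub $t7, $t7, $t4: $t7=21-32=-11
after xor $t5, $t1, 8: $t5=8^8=0
after xor $t1, $t0, $t0: $t1=39^39=0
After step 10: $t7 = -11.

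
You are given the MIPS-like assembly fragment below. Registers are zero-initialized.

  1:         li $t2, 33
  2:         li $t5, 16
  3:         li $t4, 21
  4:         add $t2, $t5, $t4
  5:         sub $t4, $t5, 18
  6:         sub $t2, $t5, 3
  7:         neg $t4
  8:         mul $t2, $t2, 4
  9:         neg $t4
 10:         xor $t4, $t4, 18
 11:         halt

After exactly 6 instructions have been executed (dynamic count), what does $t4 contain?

$t2=33
$t5=16
$t4=21
$t2=16+21=37
$t4=16-18=-2
$t2=16-3=13
After step 6: $t4 = -2.

-2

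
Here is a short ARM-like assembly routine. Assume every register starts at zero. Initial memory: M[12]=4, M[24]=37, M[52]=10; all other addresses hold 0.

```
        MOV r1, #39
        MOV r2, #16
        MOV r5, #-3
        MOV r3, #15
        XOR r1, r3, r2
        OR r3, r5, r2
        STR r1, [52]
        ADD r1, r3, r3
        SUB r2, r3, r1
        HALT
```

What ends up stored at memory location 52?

31

r1=39
r2=16
r5=-3
r3=15
r1=15^16=31
r3=(-3)|16=-3
STR r1, [52] → M[52]=31
r1=(-3)+(-3)=-6
r2=(-3)-(-6)=3
halt.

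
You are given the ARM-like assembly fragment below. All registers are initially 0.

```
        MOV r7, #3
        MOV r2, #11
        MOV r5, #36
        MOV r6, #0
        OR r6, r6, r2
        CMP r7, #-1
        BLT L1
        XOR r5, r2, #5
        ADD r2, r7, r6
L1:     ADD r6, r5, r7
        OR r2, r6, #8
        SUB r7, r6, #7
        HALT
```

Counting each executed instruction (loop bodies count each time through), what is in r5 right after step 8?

after MOV r7, #3: r7=3
after MOV r2, #11: r2=11
after MOV r5, #36: r5=36
after MOV r6, #0: r6=0
after OR r6, r6, r2: r6=0|11=11
CMP r7, #-1  (cmp 3,-1)
BLT L1: not taken
after XOR r5, r2, #5: r5=11^5=14
After step 8: r5 = 14.

14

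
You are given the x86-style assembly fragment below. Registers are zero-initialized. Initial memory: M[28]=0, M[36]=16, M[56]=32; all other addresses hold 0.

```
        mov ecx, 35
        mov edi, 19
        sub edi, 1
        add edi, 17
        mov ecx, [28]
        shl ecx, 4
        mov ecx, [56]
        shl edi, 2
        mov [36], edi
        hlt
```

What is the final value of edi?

140

after mov ecx, 35: ecx=35
after mov edi, 19: edi=19
after sub edi, 1: edi=19-1=18
after add edi, 17: edi=18+17=35
after mov ecx, [28]: ecx=M[28]=0
after shl ecx, 4: ecx=0<<4=0
after mov ecx, [56]: ecx=M[56]=32
after shl edi, 2: edi=35<<2=140
mov [36], edi → M[36]=140
halt.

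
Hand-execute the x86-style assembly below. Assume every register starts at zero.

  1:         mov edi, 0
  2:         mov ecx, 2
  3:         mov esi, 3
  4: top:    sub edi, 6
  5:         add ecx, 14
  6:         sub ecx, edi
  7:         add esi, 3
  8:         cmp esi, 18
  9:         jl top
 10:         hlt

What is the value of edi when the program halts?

after mov edi, 0: edi=0
after mov ecx, 2: ecx=2
after mov esi, 3: esi=3
after sub edi, 6: edi=0-6=-6
after add ecx, 14: ecx=2+14=16
after sub ecx, edi: ecx=16-(-6)=22
after add esi, 3: esi=3+3=6
cmp esi, 18  (cmp 6,18)
jl top: taken
after sub edi, 6: edi=(-6)-6=-12
after add ecx, 14: ecx=22+14=36
after sub ecx, edi: ecx=36-(-12)=48
after add esi, 3: esi=6+3=9
cmp esi, 18  (cmp 9,18)
jl top: taken
after sub edi, 6: edi=(-12)-6=-18
after add ecx, 14: ecx=48+14=62
after sub ecx, edi: ecx=62-(-18)=80
after add esi, 3: esi=9+3=12
cmp esi, 18  (cmp 12,18)
jl top: taken
after sub edi, 6: edi=(-18)-6=-24
after add ecx, 14: ecx=80+14=94
after sub ecx, edi: ecx=94-(-24)=118
after add esi, 3: esi=12+3=15
cmp esi, 18  (cmp 15,18)
jl top: taken
after sub edi, 6: edi=(-24)-6=-30
after add ecx, 14: ecx=118+14=132
after sub ecx, edi: ecx=132-(-30)=162
after add esi, 3: esi=15+3=18
cmp esi, 18  (cmp 18,18)
jl top: not taken
halt.

-30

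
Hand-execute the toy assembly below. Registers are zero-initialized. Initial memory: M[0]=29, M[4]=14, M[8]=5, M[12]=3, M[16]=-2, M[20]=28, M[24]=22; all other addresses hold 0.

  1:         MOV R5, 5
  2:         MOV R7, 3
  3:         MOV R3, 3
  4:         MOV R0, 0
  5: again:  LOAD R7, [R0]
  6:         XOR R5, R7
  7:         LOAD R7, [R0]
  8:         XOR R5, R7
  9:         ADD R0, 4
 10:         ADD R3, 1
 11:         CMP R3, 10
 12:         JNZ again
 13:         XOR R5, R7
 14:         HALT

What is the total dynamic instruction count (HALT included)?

62

MOV R5, 5 → R5=5
MOV R7, 3 → R7=3
MOV R3, 3 → R3=3
MOV R0, 0 → R0=0
LOAD R7, [R0] → R7=M[0]=29
XOR R5, R7 → R5=5^29=24
LOAD R7, [R0] → R7=M[0]=29
XOR R5, R7 → R5=24^29=5
ADD R0, 4 → R0=0+4=4
ADD R3, 1 → R3=3+1=4
CMP R3, 10  (cmp 4,10)
JNZ again: taken
LOAD R7, [R0] → R7=M[4]=14
XOR R5, R7 → R5=5^14=11
LOAD R7, [R0] → R7=M[4]=14
XOR R5, R7 → R5=11^14=5
ADD R0, 4 → R0=4+4=8
ADD R3, 1 → R3=4+1=5
CMP R3, 10  (cmp 5,10)
JNZ again: taken
LOAD R7, [R0] → R7=M[8]=5
XOR R5, R7 → R5=5^5=0
LOAD R7, [R0] → R7=M[8]=5
XOR R5, R7 → R5=0^5=5
ADD R0, 4 → R0=8+4=12
ADD R3, 1 → R3=5+1=6
CMP R3, 10  (cmp 6,10)
JNZ again: taken
LOAD R7, [R0] → R7=M[12]=3
XOR R5, R7 → R5=5^3=6
LOAD R7, [R0] → R7=M[12]=3
XOR R5, R7 → R5=6^3=5
ADD R0, 4 → R0=12+4=16
ADD R3, 1 → R3=6+1=7
CMP R3, 10  (cmp 7,10)
JNZ again: taken
LOAD R7, [R0] → R7=M[16]=-2
XOR R5, R7 → R5=5^(-2)=-5
LOAD R7, [R0] → R7=M[16]=-2
XOR R5, R7 → R5=(-5)^(-2)=5
ADD R0, 4 → R0=16+4=20
ADD R3, 1 → R3=7+1=8
CMP R3, 10  (cmp 8,10)
JNZ again: taken
LOAD R7, [R0] → R7=M[20]=28
XOR R5, R7 → R5=5^28=25
LOAD R7, [R0] → R7=M[20]=28
XOR R5, R7 → R5=25^28=5
ADD R0, 4 → R0=20+4=24
ADD R3, 1 → R3=8+1=9
CMP R3, 10  (cmp 9,10)
JNZ again: taken
LOAD R7, [R0] → R7=M[24]=22
XOR R5, R7 → R5=5^22=19
LOAD R7, [R0] → R7=M[24]=22
XOR R5, R7 → R5=19^22=5
ADD R0, 4 → R0=24+4=28
ADD R3, 1 → R3=9+1=10
CMP R3, 10  (cmp 10,10)
JNZ again: not taken
XOR R5, R7 → R5=5^22=19
halt.
Total executed instructions: 62.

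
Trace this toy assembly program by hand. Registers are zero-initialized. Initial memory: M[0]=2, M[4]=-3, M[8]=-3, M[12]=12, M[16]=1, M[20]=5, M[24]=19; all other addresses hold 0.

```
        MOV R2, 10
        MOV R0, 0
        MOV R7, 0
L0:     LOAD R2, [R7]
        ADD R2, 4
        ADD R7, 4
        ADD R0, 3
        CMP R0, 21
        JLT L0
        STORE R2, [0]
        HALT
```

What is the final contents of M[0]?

23

MOV R2, 10 → R2=10
MOV R0, 0 → R0=0
MOV R7, 0 → R7=0
LOAD R2, [R7] → R2=M[0]=2
ADD R2, 4 → R2=2+4=6
ADD R7, 4 → R7=0+4=4
ADD R0, 3 → R0=0+3=3
CMP R0, 21  (cmp 3,21)
JLT L0: taken
LOAD R2, [R7] → R2=M[4]=-3
ADD R2, 4 → R2=(-3)+4=1
ADD R7, 4 → R7=4+4=8
ADD R0, 3 → R0=3+3=6
CMP R0, 21  (cmp 6,21)
JLT L0: taken
LOAD R2, [R7] → R2=M[8]=-3
ADD R2, 4 → R2=(-3)+4=1
ADD R7, 4 → R7=8+4=12
ADD R0, 3 → R0=6+3=9
CMP R0, 21  (cmp 9,21)
JLT L0: taken
LOAD R2, [R7] → R2=M[12]=12
ADD R2, 4 → R2=12+4=16
ADD R7, 4 → R7=12+4=16
ADD R0, 3 → R0=9+3=12
CMP R0, 21  (cmp 12,21)
JLT L0: taken
LOAD R2, [R7] → R2=M[16]=1
ADD R2, 4 → R2=1+4=5
ADD R7, 4 → R7=16+4=20
ADD R0, 3 → R0=12+3=15
CMP R0, 21  (cmp 15,21)
JLT L0: taken
LOAD R2, [R7] → R2=M[20]=5
ADD R2, 4 → R2=5+4=9
ADD R7, 4 → R7=20+4=24
ADD R0, 3 → R0=15+3=18
CMP R0, 21  (cmp 18,21)
JLT L0: taken
LOAD R2, [R7] → R2=M[24]=19
ADD R2, 4 → R2=19+4=23
ADD R7, 4 → R7=24+4=28
ADD R0, 3 → R0=18+3=21
CMP R0, 21  (cmp 21,21)
JLT L0: not taken
STORE R2, [0] → M[0]=23
halt.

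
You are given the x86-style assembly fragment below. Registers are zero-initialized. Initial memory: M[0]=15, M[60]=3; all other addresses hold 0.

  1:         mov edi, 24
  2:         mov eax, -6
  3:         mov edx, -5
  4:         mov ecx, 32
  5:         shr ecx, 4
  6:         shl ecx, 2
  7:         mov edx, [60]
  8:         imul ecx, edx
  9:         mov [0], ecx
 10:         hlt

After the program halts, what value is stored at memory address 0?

24

edi=24
eax=-6
edx=-5
ecx=32
ecx=32>>4=2
ecx=2<<2=8
edx=M[60]=3
ecx=8*3=24
mov [0], ecx → M[0]=24
halt.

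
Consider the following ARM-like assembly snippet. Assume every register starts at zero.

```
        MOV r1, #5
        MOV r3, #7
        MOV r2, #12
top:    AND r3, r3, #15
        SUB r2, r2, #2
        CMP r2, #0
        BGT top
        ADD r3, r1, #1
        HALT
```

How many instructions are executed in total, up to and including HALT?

29

MOV r1, #5 → r1=5
MOV r3, #7 → r3=7
MOV r2, #12 → r2=12
AND r3, r3, #15 → r3=7&15=7
SUB r2, r2, #2 → r2=12-2=10
CMP r2, #0  (cmp 10,0)
BGT top: taken
AND r3, r3, #15 → r3=7&15=7
SUB r2, r2, #2 → r2=10-2=8
CMP r2, #0  (cmp 8,0)
BGT top: taken
AND r3, r3, #15 → r3=7&15=7
SUB r2, r2, #2 → r2=8-2=6
CMP r2, #0  (cmp 6,0)
BGT top: taken
AND r3, r3, #15 → r3=7&15=7
SUB r2, r2, #2 → r2=6-2=4
CMP r2, #0  (cmp 4,0)
BGT top: taken
AND r3, r3, #15 → r3=7&15=7
SUB r2, r2, #2 → r2=4-2=2
CMP r2, #0  (cmp 2,0)
BGT top: taken
AND r3, r3, #15 → r3=7&15=7
SUB r2, r2, #2 → r2=2-2=0
CMP r2, #0  (cmp 0,0)
BGT top: not taken
ADD r3, r1, #1 → r3=5+1=6
halt.
Total executed instructions: 29.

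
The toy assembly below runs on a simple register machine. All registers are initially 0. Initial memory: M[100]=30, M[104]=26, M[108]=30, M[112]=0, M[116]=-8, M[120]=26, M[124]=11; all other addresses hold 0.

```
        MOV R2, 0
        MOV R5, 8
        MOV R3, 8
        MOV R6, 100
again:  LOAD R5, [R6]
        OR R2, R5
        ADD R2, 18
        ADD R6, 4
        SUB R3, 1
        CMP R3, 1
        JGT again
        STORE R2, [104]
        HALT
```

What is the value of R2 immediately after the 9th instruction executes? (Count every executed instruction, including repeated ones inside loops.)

R2=0
R5=8
R3=8
R6=100
R5=M[100]=30
R2=0|30=30
R2=30+18=48
R6=100+4=104
R3=8-1=7
After step 9: R2 = 48.

48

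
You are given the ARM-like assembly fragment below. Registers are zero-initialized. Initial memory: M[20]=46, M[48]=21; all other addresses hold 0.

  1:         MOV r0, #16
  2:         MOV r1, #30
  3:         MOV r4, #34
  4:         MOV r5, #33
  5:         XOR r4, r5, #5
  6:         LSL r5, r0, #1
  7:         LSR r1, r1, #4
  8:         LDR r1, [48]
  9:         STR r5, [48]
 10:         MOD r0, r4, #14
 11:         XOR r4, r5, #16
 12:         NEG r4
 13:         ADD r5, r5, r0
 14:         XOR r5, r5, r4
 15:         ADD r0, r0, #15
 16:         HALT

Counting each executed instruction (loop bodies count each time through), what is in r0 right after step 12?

8

MOV r0, #16 → r0=16
MOV r1, #30 → r1=30
MOV r4, #34 → r4=34
MOV r5, #33 → r5=33
XOR r4, r5, #5 → r4=33^5=36
LSL r5, r0, #1 → r5=16<<1=32
LSR r1, r1, #4 → r1=30>>4=1
LDR r1, [48] → r1=M[48]=21
STR r5, [48] → M[48]=32
MOD r0, r4, #14 → r0=36%14=8
XOR r4, r5, #16 → r4=32^16=48
NEG r4 → r4=-(48)=-48
After step 12: r0 = 8.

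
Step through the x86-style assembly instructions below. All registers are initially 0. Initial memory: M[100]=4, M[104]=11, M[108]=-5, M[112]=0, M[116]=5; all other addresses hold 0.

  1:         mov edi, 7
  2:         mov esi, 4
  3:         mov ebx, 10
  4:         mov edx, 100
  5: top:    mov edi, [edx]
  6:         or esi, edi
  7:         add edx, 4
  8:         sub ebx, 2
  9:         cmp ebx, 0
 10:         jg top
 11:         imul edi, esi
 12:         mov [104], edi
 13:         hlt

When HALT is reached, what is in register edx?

120

after mov edi, 7: edi=7
after mov esi, 4: esi=4
after mov ebx, 10: ebx=10
after mov edx, 100: edx=100
after mov edi, [edx]: edi=M[100]=4
after or esi, edi: esi=4|4=4
after add edx, 4: edx=100+4=104
after sub ebx, 2: ebx=10-2=8
cmp ebx, 0  (cmp 8,0)
jg top: taken
after mov edi, [edx]: edi=M[104]=11
after or esi, edi: esi=4|11=15
after add edx, 4: edx=104+4=108
after sub ebx, 2: ebx=8-2=6
cmp ebx, 0  (cmp 6,0)
jg top: taken
after mov edi, [edx]: edi=M[108]=-5
after or esi, edi: esi=15|(-5)=-1
after add edx, 4: edx=108+4=112
after sub ebx, 2: ebx=6-2=4
cmp ebx, 0  (cmp 4,0)
jg top: taken
after mov edi, [edx]: edi=M[112]=0
after or esi, edi: esi=(-1)|0=-1
after add edx, 4: edx=112+4=116
after sub ebx, 2: ebx=4-2=2
cmp ebx, 0  (cmp 2,0)
jg top: taken
after mov edi, [edx]: edi=M[116]=5
after or esi, edi: esi=(-1)|5=-1
after add edx, 4: edx=116+4=120
after sub ebx, 2: ebx=2-2=0
cmp ebx, 0  (cmp 0,0)
jg top: not taken
after imul edi, esi: edi=5*(-1)=-5
mov [104], edi → M[104]=-5
halt.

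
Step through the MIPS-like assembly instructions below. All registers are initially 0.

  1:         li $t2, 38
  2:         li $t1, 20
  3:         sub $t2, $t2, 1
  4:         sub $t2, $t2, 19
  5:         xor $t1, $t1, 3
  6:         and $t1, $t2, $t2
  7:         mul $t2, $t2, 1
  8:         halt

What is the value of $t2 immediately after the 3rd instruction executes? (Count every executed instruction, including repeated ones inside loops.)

after li $t2, 38: $t2=38
after li $t1, 20: $t1=20
after sub $t2, $t2, 1: $t2=38-1=37
After step 3: $t2 = 37.

37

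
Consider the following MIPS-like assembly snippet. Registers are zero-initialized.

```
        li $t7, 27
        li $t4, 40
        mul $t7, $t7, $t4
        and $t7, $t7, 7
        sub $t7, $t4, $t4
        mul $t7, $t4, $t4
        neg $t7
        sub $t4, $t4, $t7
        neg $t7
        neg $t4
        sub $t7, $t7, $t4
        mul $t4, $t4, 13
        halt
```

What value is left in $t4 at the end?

-21320

li $t7, 27 → $t7=27
li $t4, 40 → $t4=40
mul $t7, $t7, $t4 → $t7=27*40=1080
and $t7, $t7, 7 → $t7=1080&7=0
sub $t7, $t4, $t4 → $t7=40-40=0
mul $t7, $t4, $t4 → $t7=40*40=1600
neg $t7 → $t7=-(1600)=-1600
sub $t4, $t4, $t7 → $t4=40-(-1600)=1640
neg $t7 → $t7=-(-1600)=1600
neg $t4 → $t4=-(1640)=-1640
sub $t7, $t7, $t4 → $t7=1600-(-1640)=3240
mul $t4, $t4, 13 → $t4=(-1640)*13=-21320
halt.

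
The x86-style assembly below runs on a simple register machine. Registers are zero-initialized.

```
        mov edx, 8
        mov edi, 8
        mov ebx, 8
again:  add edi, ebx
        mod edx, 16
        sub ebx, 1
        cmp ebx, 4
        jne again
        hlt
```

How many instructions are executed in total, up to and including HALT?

after mov edx, 8: edx=8
after mov edi, 8: edi=8
after mov ebx, 8: ebx=8
after add edi, ebx: edi=8+8=16
after mod edx, 16: edx=8%16=8
after sub ebx, 1: ebx=8-1=7
cmp ebx, 4  (cmp 7,4)
jne again: taken
after add edi, ebx: edi=16+7=23
after mod edx, 16: edx=8%16=8
after sub ebx, 1: ebx=7-1=6
cmp ebx, 4  (cmp 6,4)
jne again: taken
after add edi, ebx: edi=23+6=29
after mod edx, 16: edx=8%16=8
after sub ebx, 1: ebx=6-1=5
cmp ebx, 4  (cmp 5,4)
jne again: taken
after add edi, ebx: edi=29+5=34
after mod edx, 16: edx=8%16=8
after sub ebx, 1: ebx=5-1=4
cmp ebx, 4  (cmp 4,4)
jne again: not taken
halt.
Total executed instructions: 24.

24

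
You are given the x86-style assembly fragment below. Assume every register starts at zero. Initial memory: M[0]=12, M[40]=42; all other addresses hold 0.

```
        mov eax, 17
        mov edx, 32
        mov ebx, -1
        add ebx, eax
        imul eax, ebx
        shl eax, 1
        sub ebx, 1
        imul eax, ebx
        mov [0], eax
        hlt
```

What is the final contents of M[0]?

8160

eax=17
edx=32
ebx=-1
ebx=(-1)+17=16
eax=17*16=272
eax=272<<1=544
ebx=16-1=15
eax=544*15=8160
mov [0], eax → M[0]=8160
halt.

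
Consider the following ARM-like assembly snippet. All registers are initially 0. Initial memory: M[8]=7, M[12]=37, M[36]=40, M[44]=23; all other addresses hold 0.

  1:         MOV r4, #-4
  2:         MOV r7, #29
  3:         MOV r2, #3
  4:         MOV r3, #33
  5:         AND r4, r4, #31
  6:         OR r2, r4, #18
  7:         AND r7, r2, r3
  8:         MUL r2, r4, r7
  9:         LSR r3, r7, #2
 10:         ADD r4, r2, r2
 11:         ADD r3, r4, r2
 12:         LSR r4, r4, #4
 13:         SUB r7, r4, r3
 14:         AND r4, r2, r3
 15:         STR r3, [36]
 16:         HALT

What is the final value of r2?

0

r4=-4
r7=29
r2=3
r3=33
r4=(-4)&31=28
r2=28|18=30
r7=30&33=0
r2=28*0=0
r3=0>>2=0
r4=0+0=0
r3=0+0=0
r4=0>>4=0
r7=0-0=0
r4=0&0=0
STR r3, [36] → M[36]=0
halt.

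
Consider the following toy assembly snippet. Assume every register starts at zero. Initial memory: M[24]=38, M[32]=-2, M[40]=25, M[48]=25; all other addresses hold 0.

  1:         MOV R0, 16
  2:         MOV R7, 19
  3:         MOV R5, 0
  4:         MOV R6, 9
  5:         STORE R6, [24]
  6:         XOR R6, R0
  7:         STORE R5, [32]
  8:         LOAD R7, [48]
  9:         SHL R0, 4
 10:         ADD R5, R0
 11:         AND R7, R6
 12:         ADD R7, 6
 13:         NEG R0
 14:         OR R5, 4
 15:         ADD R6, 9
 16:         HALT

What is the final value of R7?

31

R0=16
R7=19
R5=0
R6=9
STORE R6, [24] → M[24]=9
R6=9^16=25
STORE R5, [32] → M[32]=0
R7=M[48]=25
R0=16<<4=256
R5=0+256=256
R7=25&25=25
R7=25+6=31
R0=-(256)=-256
R5=256|4=260
R6=25+9=34
halt.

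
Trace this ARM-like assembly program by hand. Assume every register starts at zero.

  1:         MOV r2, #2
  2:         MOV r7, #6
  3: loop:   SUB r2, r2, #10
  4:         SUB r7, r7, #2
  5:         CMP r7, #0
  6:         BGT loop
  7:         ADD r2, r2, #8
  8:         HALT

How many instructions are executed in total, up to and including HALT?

16

after MOV r2, #2: r2=2
after MOV r7, #6: r7=6
after SUB r2, r2, #10: r2=2-10=-8
after SUB r7, r7, #2: r7=6-2=4
CMP r7, #0  (cmp 4,0)
BGT loop: taken
after SUB r2, r2, #10: r2=(-8)-10=-18
after SUB r7, r7, #2: r7=4-2=2
CMP r7, #0  (cmp 2,0)
BGT loop: taken
after SUB r2, r2, #10: r2=(-18)-10=-28
after SUB r7, r7, #2: r7=2-2=0
CMP r7, #0  (cmp 0,0)
BGT loop: not taken
after ADD r2, r2, #8: r2=(-28)+8=-20
halt.
Total executed instructions: 16.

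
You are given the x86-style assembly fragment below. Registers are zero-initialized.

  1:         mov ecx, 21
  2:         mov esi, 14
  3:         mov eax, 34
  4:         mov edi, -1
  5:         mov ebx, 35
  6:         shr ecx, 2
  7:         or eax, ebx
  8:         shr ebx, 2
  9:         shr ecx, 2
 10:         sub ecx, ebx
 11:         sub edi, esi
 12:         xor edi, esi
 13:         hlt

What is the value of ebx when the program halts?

after mov ecx, 21: ecx=21
after mov esi, 14: esi=14
after mov eax, 34: eax=34
after mov edi, -1: edi=-1
after mov ebx, 35: ebx=35
after shr ecx, 2: ecx=21>>2=5
after or eax, ebx: eax=34|35=35
after shr ebx, 2: ebx=35>>2=8
after shr ecx, 2: ecx=5>>2=1
after sub ecx, ebx: ecx=1-8=-7
after sub edi, esi: edi=(-1)-14=-15
after xor edi, esi: edi=(-15)^14=-1
halt.

8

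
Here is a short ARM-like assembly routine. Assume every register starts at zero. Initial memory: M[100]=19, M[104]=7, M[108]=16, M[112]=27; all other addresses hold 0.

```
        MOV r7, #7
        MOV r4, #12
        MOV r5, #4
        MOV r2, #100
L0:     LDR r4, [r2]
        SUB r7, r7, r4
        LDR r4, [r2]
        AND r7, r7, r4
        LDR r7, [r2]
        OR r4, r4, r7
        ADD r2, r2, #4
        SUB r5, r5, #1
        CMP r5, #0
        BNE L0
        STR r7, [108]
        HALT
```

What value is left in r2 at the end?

116

after MOV r7, #7: r7=7
after MOV r4, #12: r4=12
after MOV r5, #4: r5=4
after MOV r2, #100: r2=100
after LDR r4, [r2]: r4=M[100]=19
after SUB r7, r7, r4: r7=7-19=-12
after LDR r4, [r2]: r4=M[100]=19
after AND r7, r7, r4: r7=(-12)&19=16
after LDR r7, [r2]: r7=M[100]=19
after OR r4, r4, r7: r4=19|19=19
after ADD r2, r2, #4: r2=100+4=104
after SUB r5, r5, #1: r5=4-1=3
CMP r5, #0  (cmp 3,0)
BNE L0: taken
after LDR r4, [r2]: r4=M[104]=7
after SUB r7, r7, r4: r7=19-7=12
after LDR r4, [r2]: r4=M[104]=7
after AND r7, r7, r4: r7=12&7=4
after LDR r7, [r2]: r7=M[104]=7
after OR r4, r4, r7: r4=7|7=7
after ADD r2, r2, #4: r2=104+4=108
after SUB r5, r5, #1: r5=3-1=2
CMP r5, #0  (cmp 2,0)
BNE L0: taken
after LDR r4, [r2]: r4=M[108]=16
after SUB r7, r7, r4: r7=7-16=-9
after LDR r4, [r2]: r4=M[108]=16
after AND r7, r7, r4: r7=(-9)&16=16
after LDR r7, [r2]: r7=M[108]=16
after OR r4, r4, r7: r4=16|16=16
after ADD r2, r2, #4: r2=108+4=112
after SUB r5, r5, #1: r5=2-1=1
CMP r5, #0  (cmp 1,0)
BNE L0: taken
after LDR r4, [r2]: r4=M[112]=27
after SUB r7, r7, r4: r7=16-27=-11
after LDR r4, [r2]: r4=M[112]=27
after AND r7, r7, r4: r7=(-11)&27=17
after LDR r7, [r2]: r7=M[112]=27
after OR r4, r4, r7: r4=27|27=27
after ADD r2, r2, #4: r2=112+4=116
after SUB r5, r5, #1: r5=1-1=0
CMP r5, #0  (cmp 0,0)
BNE L0: not taken
STR r7, [108] → M[108]=27
halt.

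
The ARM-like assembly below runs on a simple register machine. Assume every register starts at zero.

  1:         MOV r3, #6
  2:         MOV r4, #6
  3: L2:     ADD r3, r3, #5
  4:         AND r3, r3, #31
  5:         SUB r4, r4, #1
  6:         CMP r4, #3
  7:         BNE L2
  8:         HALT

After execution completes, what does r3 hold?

21

r3=6
r4=6
r3=6+5=11
r3=11&31=11
r4=6-1=5
CMP r4, #3  (cmp 5,3)
BNE L2: taken
r3=11+5=16
r3=16&31=16
r4=5-1=4
CMP r4, #3  (cmp 4,3)
BNE L2: taken
r3=16+5=21
r3=21&31=21
r4=4-1=3
CMP r4, #3  (cmp 3,3)
BNE L2: not taken
halt.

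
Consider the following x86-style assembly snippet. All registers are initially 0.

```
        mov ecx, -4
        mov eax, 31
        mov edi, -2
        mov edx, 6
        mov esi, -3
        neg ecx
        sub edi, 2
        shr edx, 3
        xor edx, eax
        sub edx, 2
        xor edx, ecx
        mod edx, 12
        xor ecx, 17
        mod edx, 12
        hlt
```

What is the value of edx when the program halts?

after mov ecx, -4: ecx=-4
after mov eax, 31: eax=31
after mov edi, -2: edi=-2
after mov edx, 6: edx=6
after mov esi, -3: esi=-3
after neg ecx: ecx=-(-4)=4
after sub edi, 2: edi=(-2)-2=-4
after shr edx, 3: edx=6>>3=0
after xor edx, eax: edx=0^31=31
after sub edx, 2: edx=31-2=29
after xor edx, ecx: edx=29^4=25
after mod edx, 12: edx=25%12=1
after xor ecx, 17: ecx=4^17=21
after mod edx, 12: edx=1%12=1
halt.

1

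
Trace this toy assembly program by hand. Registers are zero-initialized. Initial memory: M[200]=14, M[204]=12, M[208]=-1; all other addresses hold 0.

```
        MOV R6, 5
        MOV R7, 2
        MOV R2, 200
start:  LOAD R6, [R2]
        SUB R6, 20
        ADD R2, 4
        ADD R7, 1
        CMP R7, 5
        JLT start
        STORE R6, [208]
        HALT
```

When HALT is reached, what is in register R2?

212

R6=5
R7=2
R2=200
R6=M[200]=14
R6=14-20=-6
R2=200+4=204
R7=2+1=3
CMP R7, 5  (cmp 3,5)
JLT start: taken
R6=M[204]=12
R6=12-20=-8
R2=204+4=208
R7=3+1=4
CMP R7, 5  (cmp 4,5)
JLT start: taken
R6=M[208]=-1
R6=(-1)-20=-21
R2=208+4=212
R7=4+1=5
CMP R7, 5  (cmp 5,5)
JLT start: not taken
STORE R6, [208] → M[208]=-21
halt.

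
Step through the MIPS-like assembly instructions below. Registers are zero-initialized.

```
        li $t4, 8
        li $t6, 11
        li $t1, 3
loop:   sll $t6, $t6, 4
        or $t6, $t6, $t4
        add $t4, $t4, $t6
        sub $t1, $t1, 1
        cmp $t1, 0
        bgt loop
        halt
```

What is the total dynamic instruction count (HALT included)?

$t4=8
$t6=11
$t1=3
$t6=11<<4=176
$t6=176|8=184
$t4=8+184=192
$t1=3-1=2
cmp $t1, 0  (cmp 2,0)
bgt loop: taken
$t6=184<<4=2944
$t6=2944|192=3008
$t4=192+3008=3200
$t1=2-1=1
cmp $t1, 0  (cmp 1,0)
bgt loop: taken
$t6=3008<<4=48128
$t6=48128|3200=48256
$t4=3200+48256=51456
$t1=1-1=0
cmp $t1, 0  (cmp 0,0)
bgt loop: not taken
halt.
Total executed instructions: 22.

22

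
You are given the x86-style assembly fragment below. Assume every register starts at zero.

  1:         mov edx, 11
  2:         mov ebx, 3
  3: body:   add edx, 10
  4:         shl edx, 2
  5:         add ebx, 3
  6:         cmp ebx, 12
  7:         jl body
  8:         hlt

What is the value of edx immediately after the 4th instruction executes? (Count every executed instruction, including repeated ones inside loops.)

after mov edx, 11: edx=11
after mov ebx, 3: ebx=3
after add edx, 10: edx=11+10=21
after shl edx, 2: edx=21<<2=84
After step 4: edx = 84.

84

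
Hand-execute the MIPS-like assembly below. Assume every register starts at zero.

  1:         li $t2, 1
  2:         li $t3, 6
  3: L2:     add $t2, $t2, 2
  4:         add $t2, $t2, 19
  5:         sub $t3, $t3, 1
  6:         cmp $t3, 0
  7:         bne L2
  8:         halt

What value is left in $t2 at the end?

$t2=1
$t3=6
$t2=1+2=3
$t2=3+19=22
$t3=6-1=5
cmp $t3, 0  (cmp 5,0)
bne L2: taken
$t2=22+2=24
$t2=24+19=43
$t3=5-1=4
cmp $t3, 0  (cmp 4,0)
bne L2: taken
$t2=43+2=45
$t2=45+19=64
$t3=4-1=3
cmp $t3, 0  (cmp 3,0)
bne L2: taken
$t2=64+2=66
$t2=66+19=85
$t3=3-1=2
cmp $t3, 0  (cmp 2,0)
bne L2: taken
$t2=85+2=87
$t2=87+19=106
$t3=2-1=1
cmp $t3, 0  (cmp 1,0)
bne L2: taken
$t2=106+2=108
$t2=108+19=127
$t3=1-1=0
cmp $t3, 0  (cmp 0,0)
bne L2: not taken
halt.

127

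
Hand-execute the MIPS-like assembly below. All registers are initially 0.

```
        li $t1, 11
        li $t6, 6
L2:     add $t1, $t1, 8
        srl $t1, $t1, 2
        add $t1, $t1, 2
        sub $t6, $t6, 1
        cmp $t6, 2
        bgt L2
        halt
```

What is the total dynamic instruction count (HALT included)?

after li $t1, 11: $t1=11
after li $t6, 6: $t6=6
after add $t1, $t1, 8: $t1=11+8=19
after srl $t1, $t1, 2: $t1=19>>2=4
after add $t1, $t1, 2: $t1=4+2=6
after sub $t6, $t6, 1: $t6=6-1=5
cmp $t6, 2  (cmp 5,2)
bgt L2: taken
after add $t1, $t1, 8: $t1=6+8=14
after srl $t1, $t1, 2: $t1=14>>2=3
after add $t1, $t1, 2: $t1=3+2=5
after sub $t6, $t6, 1: $t6=5-1=4
cmp $t6, 2  (cmp 4,2)
bgt L2: taken
after add $t1, $t1, 8: $t1=5+8=13
after srl $t1, $t1, 2: $t1=13>>2=3
after add $t1, $t1, 2: $t1=3+2=5
after sub $t6, $t6, 1: $t6=4-1=3
cmp $t6, 2  (cmp 3,2)
bgt L2: taken
after add $t1, $t1, 8: $t1=5+8=13
after srl $t1, $t1, 2: $t1=13>>2=3
after add $t1, $t1, 2: $t1=3+2=5
after sub $t6, $t6, 1: $t6=3-1=2
cmp $t6, 2  (cmp 2,2)
bgt L2: not taken
halt.
Total executed instructions: 27.

27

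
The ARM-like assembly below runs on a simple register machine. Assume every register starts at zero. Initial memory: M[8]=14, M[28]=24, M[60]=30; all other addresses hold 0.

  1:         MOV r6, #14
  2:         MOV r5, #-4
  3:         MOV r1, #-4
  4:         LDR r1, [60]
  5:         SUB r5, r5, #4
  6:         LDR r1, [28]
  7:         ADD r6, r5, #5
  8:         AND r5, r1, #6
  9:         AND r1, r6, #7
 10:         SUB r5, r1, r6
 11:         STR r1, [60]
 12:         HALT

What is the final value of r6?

-3

MOV r6, #14 → r6=14
MOV r5, #-4 → r5=-4
MOV r1, #-4 → r1=-4
LDR r1, [60] → r1=M[60]=30
SUB r5, r5, #4 → r5=(-4)-4=-8
LDR r1, [28] → r1=M[28]=24
ADD r6, r5, #5 → r6=(-8)+5=-3
AND r5, r1, #6 → r5=24&6=0
AND r1, r6, #7 → r1=(-3)&7=5
SUB r5, r1, r6 → r5=5-(-3)=8
STR r1, [60] → M[60]=5
halt.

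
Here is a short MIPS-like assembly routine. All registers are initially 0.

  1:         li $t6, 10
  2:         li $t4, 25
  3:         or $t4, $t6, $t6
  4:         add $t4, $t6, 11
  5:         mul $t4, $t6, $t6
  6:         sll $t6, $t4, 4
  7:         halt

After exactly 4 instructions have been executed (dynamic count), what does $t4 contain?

21

$t6=10
$t4=25
$t4=10|10=10
$t4=10+11=21
After step 4: $t4 = 21.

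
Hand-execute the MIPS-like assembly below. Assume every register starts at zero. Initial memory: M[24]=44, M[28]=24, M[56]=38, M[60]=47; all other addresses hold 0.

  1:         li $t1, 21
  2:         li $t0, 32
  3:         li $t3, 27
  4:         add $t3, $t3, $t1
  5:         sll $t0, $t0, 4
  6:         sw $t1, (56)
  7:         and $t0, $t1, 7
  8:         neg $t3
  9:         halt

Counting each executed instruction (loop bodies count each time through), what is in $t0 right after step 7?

5

$t1=21
$t0=32
$t3=27
$t3=27+21=48
$t0=32<<4=512
sw $t1, (56) → M[56]=21
$t0=21&7=5
After step 7: $t0 = 5.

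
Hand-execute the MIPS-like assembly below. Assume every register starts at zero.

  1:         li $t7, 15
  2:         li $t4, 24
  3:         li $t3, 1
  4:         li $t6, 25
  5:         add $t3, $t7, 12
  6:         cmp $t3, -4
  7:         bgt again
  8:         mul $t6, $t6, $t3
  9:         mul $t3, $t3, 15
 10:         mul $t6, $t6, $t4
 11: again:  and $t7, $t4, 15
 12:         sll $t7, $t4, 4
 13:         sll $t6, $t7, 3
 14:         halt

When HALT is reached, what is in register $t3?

$t7=15
$t4=24
$t3=1
$t6=25
$t3=15+12=27
cmp $t3, -4  (cmp 27,-4)
bgt again: taken
$t7=24&15=8
$t7=24<<4=384
$t6=384<<3=3072
halt.

27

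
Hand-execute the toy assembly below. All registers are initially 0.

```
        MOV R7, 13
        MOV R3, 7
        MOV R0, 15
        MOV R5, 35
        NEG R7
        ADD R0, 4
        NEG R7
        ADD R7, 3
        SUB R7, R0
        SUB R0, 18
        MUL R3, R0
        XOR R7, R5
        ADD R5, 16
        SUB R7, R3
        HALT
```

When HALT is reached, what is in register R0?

1

after MOV R7, 13: R7=13
after MOV R3, 7: R3=7
after MOV R0, 15: R0=15
after MOV R5, 35: R5=35
after NEG R7: R7=-(13)=-13
after ADD R0, 4: R0=15+4=19
after NEG R7: R7=-(-13)=13
after ADD R7, 3: R7=13+3=16
after SUB R7, R0: R7=16-19=-3
after SUB R0, 18: R0=19-18=1
after MUL R3, R0: R3=7*1=7
after XOR R7, R5: R7=(-3)^35=-34
after ADD R5, 16: R5=35+16=51
after SUB R7, R3: R7=(-34)-7=-41
halt.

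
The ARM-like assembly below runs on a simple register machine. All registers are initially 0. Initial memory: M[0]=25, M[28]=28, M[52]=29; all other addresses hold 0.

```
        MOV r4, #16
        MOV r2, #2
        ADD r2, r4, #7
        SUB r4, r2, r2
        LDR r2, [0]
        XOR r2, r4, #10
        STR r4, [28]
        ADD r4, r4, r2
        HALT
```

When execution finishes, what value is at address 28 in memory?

r4=16
r2=2
r2=16+7=23
r4=23-23=0
r2=M[0]=25
r2=0^10=10
STR r4, [28] → M[28]=0
r4=0+10=10
halt.

0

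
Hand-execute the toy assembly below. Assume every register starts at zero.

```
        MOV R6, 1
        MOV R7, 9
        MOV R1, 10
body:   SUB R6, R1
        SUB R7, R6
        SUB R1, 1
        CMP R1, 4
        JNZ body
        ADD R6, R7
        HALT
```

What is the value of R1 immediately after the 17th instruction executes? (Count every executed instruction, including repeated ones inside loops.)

7

R6=1
R7=9
R1=10
R6=1-10=-9
R7=9-(-9)=18
R1=10-1=9
CMP R1, 4  (cmp 9,4)
JNZ body: taken
R6=(-9)-9=-18
R7=18-(-18)=36
R1=9-1=8
CMP R1, 4  (cmp 8,4)
JNZ body: taken
R6=(-18)-8=-26
R7=36-(-26)=62
R1=8-1=7
CMP R1, 4  (cmp 7,4)
After step 17: R1 = 7.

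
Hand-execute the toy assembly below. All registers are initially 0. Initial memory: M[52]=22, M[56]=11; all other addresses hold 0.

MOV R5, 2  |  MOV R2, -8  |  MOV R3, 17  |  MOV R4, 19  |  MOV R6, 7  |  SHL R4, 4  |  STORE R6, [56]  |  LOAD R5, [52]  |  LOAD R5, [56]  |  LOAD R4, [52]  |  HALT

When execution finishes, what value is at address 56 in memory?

MOV R5, 2 → R5=2
MOV R2, -8 → R2=-8
MOV R3, 17 → R3=17
MOV R4, 19 → R4=19
MOV R6, 7 → R6=7
SHL R4, 4 → R4=19<<4=304
STORE R6, [56] → M[56]=7
LOAD R5, [52] → R5=M[52]=22
LOAD R5, [56] → R5=M[56]=7
LOAD R4, [52] → R4=M[52]=22
halt.

7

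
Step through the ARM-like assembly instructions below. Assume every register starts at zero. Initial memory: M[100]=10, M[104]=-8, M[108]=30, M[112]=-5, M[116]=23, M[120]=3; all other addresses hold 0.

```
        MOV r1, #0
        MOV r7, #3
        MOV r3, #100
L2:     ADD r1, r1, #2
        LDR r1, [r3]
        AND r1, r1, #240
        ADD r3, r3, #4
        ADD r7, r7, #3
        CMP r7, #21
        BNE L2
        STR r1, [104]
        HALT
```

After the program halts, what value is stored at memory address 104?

r1=0
r7=3
r3=100
r1=0+2=2
r1=M[100]=10
r1=10&240=0
r3=100+4=104
r7=3+3=6
CMP r7, #21  (cmp 6,21)
BNE L2: taken
r1=0+2=2
r1=M[104]=-8
r1=(-8)&240=240
r3=104+4=108
r7=6+3=9
CMP r7, #21  (cmp 9,21)
BNE L2: taken
r1=240+2=242
r1=M[108]=30
r1=30&240=16
r3=108+4=112
r7=9+3=12
CMP r7, #21  (cmp 12,21)
BNE L2: taken
r1=16+2=18
r1=M[112]=-5
r1=(-5)&240=240
r3=112+4=116
r7=12+3=15
CMP r7, #21  (cmp 15,21)
BNE L2: taken
r1=240+2=242
r1=M[116]=23
r1=23&240=16
r3=116+4=120
r7=15+3=18
CMP r7, #21  (cmp 18,21)
BNE L2: taken
r1=16+2=18
r1=M[120]=3
r1=3&240=0
r3=120+4=124
r7=18+3=21
CMP r7, #21  (cmp 21,21)
BNE L2: not taken
STR r1, [104] → M[104]=0
halt.

0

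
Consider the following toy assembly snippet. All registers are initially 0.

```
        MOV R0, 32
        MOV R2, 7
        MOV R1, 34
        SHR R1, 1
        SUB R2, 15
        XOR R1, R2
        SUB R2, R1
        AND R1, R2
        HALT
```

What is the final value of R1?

R0=32
R2=7
R1=34
R1=34>>1=17
R2=7-15=-8
R1=17^(-8)=-23
R2=(-8)-(-23)=15
R1=(-23)&15=9
halt.

9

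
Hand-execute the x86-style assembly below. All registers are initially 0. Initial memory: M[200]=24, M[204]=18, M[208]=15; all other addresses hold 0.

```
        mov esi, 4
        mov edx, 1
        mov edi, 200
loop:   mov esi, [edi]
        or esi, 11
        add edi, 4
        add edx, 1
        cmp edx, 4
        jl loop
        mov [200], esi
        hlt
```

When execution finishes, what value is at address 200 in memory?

esi=4
edx=1
edi=200
esi=M[200]=24
esi=24|11=27
edi=200+4=204
edx=1+1=2
cmp edx, 4  (cmp 2,4)
jl loop: taken
esi=M[204]=18
esi=18|11=27
edi=204+4=208
edx=2+1=3
cmp edx, 4  (cmp 3,4)
jl loop: taken
esi=M[208]=15
esi=15|11=15
edi=208+4=212
edx=3+1=4
cmp edx, 4  (cmp 4,4)
jl loop: not taken
mov [200], esi → M[200]=15
halt.

15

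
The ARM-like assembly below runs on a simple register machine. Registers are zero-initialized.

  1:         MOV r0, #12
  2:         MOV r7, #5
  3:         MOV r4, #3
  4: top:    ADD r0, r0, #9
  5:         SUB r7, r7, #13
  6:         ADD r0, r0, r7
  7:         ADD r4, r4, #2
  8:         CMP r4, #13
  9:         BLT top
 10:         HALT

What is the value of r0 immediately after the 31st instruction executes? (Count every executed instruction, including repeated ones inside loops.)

MOV r0, #12 → r0=12
MOV r7, #5 → r7=5
MOV r4, #3 → r4=3
ADD r0, r0, #9 → r0=12+9=21
SUB r7, r7, #13 → r7=5-13=-8
ADD r0, r0, r7 → r0=21+(-8)=13
ADD r4, r4, #2 → r4=3+2=5
CMP r4, #13  (cmp 5,13)
BLT top: taken
ADD r0, r0, #9 → r0=13+9=22
SUB r7, r7, #13 → r7=(-8)-13=-21
ADD r0, r0, r7 → r0=22+(-21)=1
ADD r4, r4, #2 → r4=5+2=7
CMP r4, #13  (cmp 7,13)
BLT top: taken
ADD r0, r0, #9 → r0=1+9=10
SUB r7, r7, #13 → r7=(-21)-13=-34
ADD r0, r0, r7 → r0=10+(-34)=-24
ADD r4, r4, #2 → r4=7+2=9
CMP r4, #13  (cmp 9,13)
BLT top: taken
ADD r0, r0, #9 → r0=(-24)+9=-15
SUB r7, r7, #13 → r7=(-34)-13=-47
ADD r0, r0, r7 → r0=(-15)+(-47)=-62
ADD r4, r4, #2 → r4=9+2=11
CMP r4, #13  (cmp 11,13)
BLT top: taken
ADD r0, r0, #9 → r0=(-62)+9=-53
SUB r7, r7, #13 → r7=(-47)-13=-60
ADD r0, r0, r7 → r0=(-53)+(-60)=-113
ADD r4, r4, #2 → r4=11+2=13
After step 31: r0 = -113.

-113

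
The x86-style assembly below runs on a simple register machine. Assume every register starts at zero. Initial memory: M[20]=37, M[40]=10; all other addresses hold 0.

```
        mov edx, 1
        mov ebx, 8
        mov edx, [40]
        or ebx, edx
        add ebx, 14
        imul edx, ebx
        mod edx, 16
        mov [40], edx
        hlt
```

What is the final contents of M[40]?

edx=1
ebx=8
edx=M[40]=10
ebx=8|10=10
ebx=10+14=24
edx=10*24=240
edx=240%16=0
mov [40], edx → M[40]=0
halt.

0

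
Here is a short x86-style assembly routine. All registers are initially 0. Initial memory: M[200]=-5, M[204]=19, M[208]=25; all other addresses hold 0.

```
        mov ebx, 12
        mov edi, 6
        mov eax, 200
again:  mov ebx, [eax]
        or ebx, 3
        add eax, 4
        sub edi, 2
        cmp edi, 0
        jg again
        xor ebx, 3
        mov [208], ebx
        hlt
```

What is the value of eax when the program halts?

212

after mov ebx, 12: ebx=12
after mov edi, 6: edi=6
after mov eax, 200: eax=200
after mov ebx, [eax]: ebx=M[200]=-5
after or ebx, 3: ebx=(-5)|3=-5
after add eax, 4: eax=200+4=204
after sub edi, 2: edi=6-2=4
cmp edi, 0  (cmp 4,0)
jg again: taken
after mov ebx, [eax]: ebx=M[204]=19
after or ebx, 3: ebx=19|3=19
after add eax, 4: eax=204+4=208
after sub edi, 2: edi=4-2=2
cmp edi, 0  (cmp 2,0)
jg again: taken
after mov ebx, [eax]: ebx=M[208]=25
after or ebx, 3: ebx=25|3=27
after add eax, 4: eax=208+4=212
after sub edi, 2: edi=2-2=0
cmp edi, 0  (cmp 0,0)
jg again: not taken
after xor ebx, 3: ebx=27^3=24
mov [208], ebx → M[208]=24
halt.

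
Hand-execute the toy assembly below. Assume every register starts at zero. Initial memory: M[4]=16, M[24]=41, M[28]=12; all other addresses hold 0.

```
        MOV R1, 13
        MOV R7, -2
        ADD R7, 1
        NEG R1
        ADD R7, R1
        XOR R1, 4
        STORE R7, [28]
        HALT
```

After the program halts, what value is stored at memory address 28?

-14

R1=13
R7=-2
R7=(-2)+1=-1
R1=-(13)=-13
R7=(-1)+(-13)=-14
R1=(-13)^4=-9
STORE R7, [28] → M[28]=-14
halt.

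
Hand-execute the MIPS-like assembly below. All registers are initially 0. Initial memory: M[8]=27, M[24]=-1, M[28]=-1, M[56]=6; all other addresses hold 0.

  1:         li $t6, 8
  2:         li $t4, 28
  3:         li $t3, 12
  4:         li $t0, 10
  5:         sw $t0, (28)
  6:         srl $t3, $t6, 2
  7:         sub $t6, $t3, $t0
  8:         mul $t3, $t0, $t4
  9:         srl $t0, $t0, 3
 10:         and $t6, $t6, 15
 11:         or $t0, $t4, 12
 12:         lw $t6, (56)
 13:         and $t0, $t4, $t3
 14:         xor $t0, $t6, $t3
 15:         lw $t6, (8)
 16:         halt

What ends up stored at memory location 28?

10

after li $t6, 8: $t6=8
after li $t4, 28: $t4=28
after li $t3, 12: $t3=12
after li $t0, 10: $t0=10
sw $t0, (28) → M[28]=10
after srl $t3, $t6, 2: $t3=8>>2=2
after sub $t6, $t3, $t0: $t6=2-10=-8
after mul $t3, $t0, $t4: $t3=10*28=280
after srl $t0, $t0, 3: $t0=10>>3=1
after and $t6, $t6, 15: $t6=(-8)&15=8
after or $t0, $t4, 12: $t0=28|12=28
after lw $t6, (56): $t6=M[56]=6
after and $t0, $t4, $t3: $t0=28&280=24
after xor $t0, $t6, $t3: $t0=6^280=286
after lw $t6, (8): $t6=M[8]=27
halt.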